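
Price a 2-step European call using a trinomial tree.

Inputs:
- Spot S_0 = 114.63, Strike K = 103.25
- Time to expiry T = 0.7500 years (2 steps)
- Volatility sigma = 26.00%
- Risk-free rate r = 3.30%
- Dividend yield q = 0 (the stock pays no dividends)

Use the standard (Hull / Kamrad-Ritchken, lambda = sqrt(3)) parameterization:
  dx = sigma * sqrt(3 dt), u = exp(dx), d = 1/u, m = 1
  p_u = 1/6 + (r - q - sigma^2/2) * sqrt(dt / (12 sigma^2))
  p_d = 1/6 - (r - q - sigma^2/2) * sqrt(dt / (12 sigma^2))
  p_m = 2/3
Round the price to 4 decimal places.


dt = T/N = 0.375000; dx = sigma*sqrt(3*dt) = 0.275772
u = exp(dx) = 1.317547; d = 1/u = 0.758986
p_u = 0.166123, p_m = 0.666667, p_d = 0.167211
Discount per step: exp(-r*dt) = 0.987701
Stock lattice S(k, j) with j the centered position index:
  k=0: S(0,+0) = 114.6300
  k=1: S(1,-1) = 87.0026; S(1,+0) = 114.6300; S(1,+1) = 151.0304
  k=2: S(2,-2) = 66.0338; S(2,-1) = 87.0026; S(2,+0) = 114.6300; S(2,+1) = 151.0304; S(2,+2) = 198.9897
Terminal payoffs V(N, j) = max(S_T - K, 0):
  V(2,-2) = 0.000000; V(2,-1) = 0.000000; V(2,+0) = 11.380000; V(2,+1) = 47.780408; V(2,+2) = 95.739655
Backward induction: V(k, j) = exp(-r*dt) * [p_u * V(k+1, j+1) + p_m * V(k+1, j) + p_d * V(k+1, j-1)]
  V(1,-1) = exp(-r*dt) * [p_u*11.380000 + p_m*0.000000 + p_d*0.000000] = 1.867226
  V(1,+0) = exp(-r*dt) * [p_u*47.780408 + p_m*11.380000 + p_d*0.000000] = 15.333152
  V(1,+1) = exp(-r*dt) * [p_u*95.739655 + p_m*47.780408 + p_d*11.380000] = 49.050228
  V(0,+0) = exp(-r*dt) * [p_u*49.050228 + p_m*15.333152 + p_d*1.867226] = 18.452906

Answer: Price = V(0,0) = 18.4529


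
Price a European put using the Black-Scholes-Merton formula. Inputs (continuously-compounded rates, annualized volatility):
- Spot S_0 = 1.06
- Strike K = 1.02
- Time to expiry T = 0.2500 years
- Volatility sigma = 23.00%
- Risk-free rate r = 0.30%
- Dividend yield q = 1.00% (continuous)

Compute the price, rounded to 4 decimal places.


d1 = (ln(S/K) + (r - q + 0.5*sigma^2) * T) / (sigma * sqrt(T)) = 0.37677201
d2 = d1 - sigma * sqrt(T) = 0.26177201
exp(-rT) = 0.99925028; exp(-qT) = 0.99750312
P = K * exp(-rT) * N(-d2) - S_0 * exp(-qT) * N(-d1)
N(-d1) = 0.35317152; N(-d2) = 0.39674861
P = 1.0200 * 0.99925028 * 0.39674861 - 1.0600 * 0.99750312 * 0.35317152 = 0.0310

Answer: Price = 0.0310


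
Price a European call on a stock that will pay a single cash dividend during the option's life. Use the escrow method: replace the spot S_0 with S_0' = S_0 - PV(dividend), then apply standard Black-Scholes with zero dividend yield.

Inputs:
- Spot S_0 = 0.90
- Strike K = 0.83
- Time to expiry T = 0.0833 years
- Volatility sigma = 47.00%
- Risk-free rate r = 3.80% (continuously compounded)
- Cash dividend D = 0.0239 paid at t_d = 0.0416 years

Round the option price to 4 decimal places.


PV(D) = D * exp(-r * t_d) = 0.0239 * 0.99842045 = 0.02386225
S_0' = S_0 - PV(D) = 0.9000 - 0.02386225 = 0.87613775
d1 = (ln(S_0'/K) + (r + sigma^2/2)*T) / (sigma*sqrt(T)) = 0.48996260
d2 = d1 - sigma*sqrt(T) = 0.35431243
exp(-rT) = 0.99683960
N(d1) = 0.68791982; N(d2) = 0.63844762
C = S_0' * N(d1) - K * exp(-rT) * N(d2) = 0.87613775 * 0.68791982 - 0.8300 * 0.99683960 * 0.63844762 = 0.0745

Answer: Price = 0.0745


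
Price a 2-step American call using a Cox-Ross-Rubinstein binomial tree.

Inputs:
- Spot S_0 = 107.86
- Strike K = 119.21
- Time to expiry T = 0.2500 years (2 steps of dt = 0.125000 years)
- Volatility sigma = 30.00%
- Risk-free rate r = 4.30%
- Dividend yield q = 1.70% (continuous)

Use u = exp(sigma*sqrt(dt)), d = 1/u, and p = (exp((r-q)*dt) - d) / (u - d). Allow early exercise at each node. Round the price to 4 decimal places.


Answer: Price = V(0,0) = 3.3423

Derivation:
dt = T/N = 0.125000
u = exp(sigma*sqrt(dt)) = 1.111895; d = 1/u = 0.899365
p = (exp((r-q)*dt) - d) / (u - d) = 0.488825
Discount per step: exp(-r*dt) = 0.994639
Stock lattice S(k, i) with i counting down-moves:
  k=0: S(0,0) = 107.8600
  k=1: S(1,0) = 119.9290; S(1,1) = 97.0055
  k=2: S(2,0) = 133.3485; S(2,1) = 107.8600; S(2,2) = 87.2434
Terminal payoffs V(N, i) = max(S_T - K, 0):
  V(2,0) = 14.138516; V(2,1) = 0.000000; V(2,2) = 0.000000
Backward induction: V(k, i) = exp(-r*dt) * [p * V(k+1, i) + (1-p) * V(k+1, i+1)]; then take max(V_cont, immediate exercise) for American.
  V(1,0) = exp(-r*dt) * [p*14.138516 + (1-p)*0.000000] = 6.874214; exercise = 0.719025; V(1,0) = max -> 6.874214
  V(1,1) = exp(-r*dt) * [p*0.000000 + (1-p)*0.000000] = 0.000000; exercise = 0.000000; V(1,1) = max -> 0.000000
  V(0,0) = exp(-r*dt) * [p*6.874214 + (1-p)*0.000000] = 3.342276; exercise = 0.000000; V(0,0) = max -> 3.342276


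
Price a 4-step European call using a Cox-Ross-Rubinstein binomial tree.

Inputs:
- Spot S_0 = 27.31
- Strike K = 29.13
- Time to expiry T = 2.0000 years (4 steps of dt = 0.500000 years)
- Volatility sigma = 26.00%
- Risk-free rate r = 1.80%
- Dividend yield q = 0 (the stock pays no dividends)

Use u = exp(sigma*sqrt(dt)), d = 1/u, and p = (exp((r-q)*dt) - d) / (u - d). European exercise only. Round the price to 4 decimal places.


dt = T/N = 0.500000
u = exp(sigma*sqrt(dt)) = 1.201833; d = 1/u = 0.832062
p = (exp((r-q)*dt) - d) / (u - d) = 0.478616
Discount per step: exp(-r*dt) = 0.991040
Stock lattice S(k, i) with i counting down-moves:
  k=0: S(0,0) = 27.3100
  k=1: S(1,0) = 32.8221; S(1,1) = 22.7236
  k=2: S(2,0) = 39.4466; S(2,1) = 27.3100; S(2,2) = 18.9075
  k=3: S(3,0) = 47.4082; S(3,1) = 32.8221; S(3,2) = 22.7236; S(3,3) = 15.7322
  k=4: S(4,0) = 56.9768; S(4,1) = 39.4466; S(4,2) = 27.3100; S(4,3) = 18.9075; S(4,4) = 13.0902
Terminal payoffs V(N, i) = max(S_T - K, 0):
  V(4,0) = 27.846790; V(4,1) = 10.316624; V(4,2) = 0.000000; V(4,3) = 0.000000; V(4,4) = 0.000000
Backward induction: V(k, i) = exp(-r*dt) * [p * V(k+1, i) + (1-p) * V(k+1, i+1)].
  V(3,0) = exp(-r*dt) * [p*27.846790 + (1-p)*10.316624] = 18.539242
  V(3,1) = exp(-r*dt) * [p*10.316624 + (1-p)*0.000000] = 4.893465
  V(3,2) = exp(-r*dt) * [p*0.000000 + (1-p)*0.000000] = 0.000000
  V(3,3) = exp(-r*dt) * [p*0.000000 + (1-p)*0.000000] = 0.000000
  V(2,0) = exp(-r*dt) * [p*18.539242 + (1-p)*4.893465] = 11.322198
  V(2,1) = exp(-r*dt) * [p*4.893465 + (1-p)*0.000000] = 2.321108
  V(2,2) = exp(-r*dt) * [p*0.000000 + (1-p)*0.000000] = 0.000000
  V(1,0) = exp(-r*dt) * [p*11.322198 + (1-p)*2.321108] = 6.569782
  V(1,1) = exp(-r*dt) * [p*2.321108 + (1-p)*0.000000] = 1.100967
  V(0,0) = exp(-r*dt) * [p*6.569782 + (1-p)*1.100967] = 3.685116

Answer: Price = V(0,0) = 3.6851


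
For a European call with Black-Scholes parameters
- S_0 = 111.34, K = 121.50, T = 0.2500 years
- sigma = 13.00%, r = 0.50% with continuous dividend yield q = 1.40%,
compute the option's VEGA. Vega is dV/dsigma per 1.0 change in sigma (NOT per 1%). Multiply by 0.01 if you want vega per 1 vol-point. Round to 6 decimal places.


Answer: Vega = 8.950417

Derivation:
d1 = -1.3455873850; d2 = -1.4105873850
phi(d1) = 0.1613400163; exp(-qT) = 0.9965061179; exp(-rT) = 0.9987507809
Vega = S * exp(-qT) * phi(d1) * sqrt(T) = 111.3400 * 0.9965061179 * 0.1613400163 * 0.5000000000 = 8.950417


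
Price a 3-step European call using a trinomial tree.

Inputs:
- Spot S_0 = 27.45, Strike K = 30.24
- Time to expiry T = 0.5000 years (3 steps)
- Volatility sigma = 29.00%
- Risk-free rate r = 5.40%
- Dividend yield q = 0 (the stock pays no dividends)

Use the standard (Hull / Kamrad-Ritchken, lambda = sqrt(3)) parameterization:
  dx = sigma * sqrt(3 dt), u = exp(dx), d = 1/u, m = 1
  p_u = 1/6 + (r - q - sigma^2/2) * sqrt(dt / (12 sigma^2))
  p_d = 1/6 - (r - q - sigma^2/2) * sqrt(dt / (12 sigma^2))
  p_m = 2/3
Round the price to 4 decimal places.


Answer: Price = V(0,0) = 1.5559

Derivation:
dt = T/N = 0.166667; dx = sigma*sqrt(3*dt) = 0.205061
u = exp(dx) = 1.227600; d = 1/u = 0.814598
p_u = 0.171523, p_m = 0.666667, p_d = 0.161810
Discount per step: exp(-r*dt) = 0.991040
Stock lattice S(k, j) with j the centered position index:
  k=0: S(0,+0) = 27.4500
  k=1: S(1,-1) = 22.3607; S(1,+0) = 27.4500; S(1,+1) = 33.6976
  k=2: S(2,-2) = 18.2150; S(2,-1) = 22.3607; S(2,+0) = 27.4500; S(2,+1) = 33.6976; S(2,+2) = 41.3672
  k=3: S(3,-3) = 14.8379; S(3,-2) = 18.2150; S(3,-1) = 22.3607; S(3,+0) = 27.4500; S(3,+1) = 33.6976; S(3,+2) = 41.3672; S(3,+3) = 50.7824
Terminal payoffs V(N, j) = max(S_T - K, 0):
  V(3,-3) = 0.000000; V(3,-2) = 0.000000; V(3,-1) = 0.000000; V(3,+0) = 0.000000; V(3,+1) = 3.457617; V(3,+2) = 11.127192; V(3,+3) = 20.542361
Backward induction: V(k, j) = exp(-r*dt) * [p_u * V(k+1, j+1) + p_m * V(k+1, j) + p_d * V(k+1, j-1)]
  V(2,-2) = exp(-r*dt) * [p_u*0.000000 + p_m*0.000000 + p_d*0.000000] = 0.000000
  V(2,-1) = exp(-r*dt) * [p_u*0.000000 + p_m*0.000000 + p_d*0.000000] = 0.000000
  V(2,+0) = exp(-r*dt) * [p_u*3.457617 + p_m*0.000000 + p_d*0.000000] = 0.587747
  V(2,+1) = exp(-r*dt) * [p_u*11.127192 + p_m*3.457617 + p_d*0.000000] = 4.175894
  V(2,+2) = exp(-r*dt) * [p_u*20.542361 + p_m*11.127192 + p_d*3.457617] = 11.398047
  V(1,-1) = exp(-r*dt) * [p_u*0.587747 + p_m*0.000000 + p_d*0.000000] = 0.099909
  V(1,+0) = exp(-r*dt) * [p_u*4.175894 + p_m*0.587747 + p_d*0.000000] = 1.098165
  V(1,+1) = exp(-r*dt) * [p_u*11.398047 + p_m*4.175894 + p_d*0.587747] = 4.790748
  V(0,+0) = exp(-r*dt) * [p_u*4.790748 + p_m*1.098165 + p_d*0.099909] = 1.555933


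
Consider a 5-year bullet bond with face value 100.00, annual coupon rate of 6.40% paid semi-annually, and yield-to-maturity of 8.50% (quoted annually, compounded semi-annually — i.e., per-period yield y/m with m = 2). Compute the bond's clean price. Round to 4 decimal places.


Answer: Price = 91.5886

Derivation:
Coupon per period c = face * coupon_rate / m = 3.200000
Periods per year m = 2; per-period yield y/m = 0.042500
Number of cashflows N = 10
Cashflows (t years, CF_t, discount factor 1/(1+y/m)^(m*t), PV):
  t = 0.5000: CF_t = 3.200000, DF = 0.959233, PV = 3.069544
  t = 1.0000: CF_t = 3.200000, DF = 0.920127, PV = 2.944407
  t = 1.5000: CF_t = 3.200000, DF = 0.882616, PV = 2.824371
  t = 2.0000: CF_t = 3.200000, DF = 0.846634, PV = 2.709229
  t = 2.5000: CF_t = 3.200000, DF = 0.812119, PV = 2.598781
  t = 3.0000: CF_t = 3.200000, DF = 0.779011, PV = 2.492835
  t = 3.5000: CF_t = 3.200000, DF = 0.747253, PV = 2.391209
  t = 4.0000: CF_t = 3.200000, DF = 0.716789, PV = 2.293726
  t = 4.5000: CF_t = 3.200000, DF = 0.687568, PV = 2.200216
  t = 5.0000: CF_t = 103.200000, DF = 0.659537, PV = 68.064250
Price P = sum_t PV_t = 91.588569


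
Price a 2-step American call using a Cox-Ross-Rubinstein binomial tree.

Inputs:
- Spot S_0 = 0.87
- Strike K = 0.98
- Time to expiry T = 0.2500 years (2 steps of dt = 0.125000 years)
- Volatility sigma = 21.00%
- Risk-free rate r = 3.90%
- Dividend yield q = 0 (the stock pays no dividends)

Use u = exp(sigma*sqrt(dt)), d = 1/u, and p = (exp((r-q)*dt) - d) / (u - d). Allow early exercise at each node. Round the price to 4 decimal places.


dt = T/N = 0.125000
u = exp(sigma*sqrt(dt)) = 1.077072; d = 1/u = 0.928443
p = (exp((r-q)*dt) - d) / (u - d) = 0.514327
Discount per step: exp(-r*dt) = 0.995137
Stock lattice S(k, i) with i counting down-moves:
  k=0: S(0,0) = 0.8700
  k=1: S(1,0) = 0.9371; S(1,1) = 0.8077
  k=2: S(2,0) = 1.0093; S(2,1) = 0.8700; S(2,2) = 0.7499
Terminal payoffs V(N, i) = max(S_T - K, 0):
  V(2,0) = 0.029273; V(2,1) = 0.000000; V(2,2) = 0.000000
Backward induction: V(k, i) = exp(-r*dt) * [p * V(k+1, i) + (1-p) * V(k+1, i+1)]; then take max(V_cont, immediate exercise) for American.
  V(1,0) = exp(-r*dt) * [p*0.029273 + (1-p)*0.000000] = 0.014983; exercise = 0.000000; V(1,0) = max -> 0.014983
  V(1,1) = exp(-r*dt) * [p*0.000000 + (1-p)*0.000000] = 0.000000; exercise = 0.000000; V(1,1) = max -> 0.000000
  V(0,0) = exp(-r*dt) * [p*0.014983 + (1-p)*0.000000] = 0.007669; exercise = 0.000000; V(0,0) = max -> 0.007669

Answer: Price = V(0,0) = 0.0077


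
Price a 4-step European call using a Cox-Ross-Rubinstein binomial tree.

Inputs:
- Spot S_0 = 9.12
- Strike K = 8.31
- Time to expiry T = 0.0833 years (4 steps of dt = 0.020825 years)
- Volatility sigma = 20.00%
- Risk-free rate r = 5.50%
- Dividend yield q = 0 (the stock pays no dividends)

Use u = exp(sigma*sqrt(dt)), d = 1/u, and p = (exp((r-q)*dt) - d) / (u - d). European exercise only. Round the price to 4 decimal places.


dt = T/N = 0.020825
u = exp(sigma*sqrt(dt)) = 1.029282; d = 1/u = 0.971551
p = (exp((r-q)*dt) - d) / (u - d) = 0.512636
Discount per step: exp(-r*dt) = 0.998855
Stock lattice S(k, i) with i counting down-moves:
  k=0: S(0,0) = 9.1200
  k=1: S(1,0) = 9.3871; S(1,1) = 8.8605
  k=2: S(2,0) = 9.6619; S(2,1) = 9.1200; S(2,2) = 8.6085
  k=3: S(3,0) = 9.9449; S(3,1) = 9.3871; S(3,2) = 8.8605; S(3,3) = 8.3636
  k=4: S(4,0) = 10.2361; S(4,1) = 9.6619; S(4,2) = 9.1200; S(4,3) = 8.6085; S(4,4) = 8.1256
Terminal payoffs V(N, i) = max(S_T - K, 0):
  V(4,0) = 1.926060; V(4,1) = 1.351929; V(4,2) = 0.810000; V(4,3) = 0.298468; V(4,4) = 0.000000
Backward induction: V(k, i) = exp(-r*dt) * [p * V(k+1, i) + (1-p) * V(k+1, i+1)].
  V(3,0) = exp(-r*dt) * [p*1.926060 + (1-p)*1.351929] = 1.644365
  V(3,1) = exp(-r*dt) * [p*1.351929 + (1-p)*0.810000] = 1.086567
  V(3,2) = exp(-r*dt) * [p*0.810000 + (1-p)*0.298468] = 0.560056
  V(3,3) = exp(-r*dt) * [p*0.298468 + (1-p)*0.000000] = 0.152830
  V(2,0) = exp(-r*dt) * [p*1.644365 + (1-p)*1.086567] = 1.370943
  V(2,1) = exp(-r*dt) * [p*1.086567 + (1-p)*0.560056] = 0.829014
  V(2,2) = exp(-r*dt) * [p*0.560056 + (1-p)*0.152830] = 0.361175
  V(1,0) = exp(-r*dt) * [p*1.370943 + (1-p)*0.829014] = 1.105560
  V(1,1) = exp(-r*dt) * [p*0.829014 + (1-p)*0.361175] = 0.600318
  V(0,0) = exp(-r*dt) * [p*1.105560 + (1-p)*0.600318] = 0.858340

Answer: Price = V(0,0) = 0.8583


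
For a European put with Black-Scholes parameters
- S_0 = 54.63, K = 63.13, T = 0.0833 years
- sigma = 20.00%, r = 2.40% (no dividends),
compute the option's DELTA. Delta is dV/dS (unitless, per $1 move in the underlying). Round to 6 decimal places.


d1 = -2.4417743525; d2 = -2.4994978313
phi(d1) = 0.0202405041; exp(-qT) = 1.0000000000; exp(-rT) = 0.9980027971
N(-d1) = 0.9926923607
Delta = -exp(-qT) * N(-d1) = -1.0000000000 * 0.9926923607 = -0.992692

Answer: Delta = -0.992692


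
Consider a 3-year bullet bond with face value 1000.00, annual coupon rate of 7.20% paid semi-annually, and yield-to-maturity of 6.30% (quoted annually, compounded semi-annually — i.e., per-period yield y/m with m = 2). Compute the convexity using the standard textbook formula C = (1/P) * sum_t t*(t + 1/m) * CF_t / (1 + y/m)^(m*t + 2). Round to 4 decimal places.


Answer: Convexity = 8.7977

Derivation:
Coupon per period c = face * coupon_rate / m = 36.000000
Periods per year m = 2; per-period yield y/m = 0.031500
Number of cashflows N = 6
Cashflows (t years, CF_t, discount factor 1/(1+y/m)^(m*t), PV):
  t = 0.5000: CF_t = 36.000000, DF = 0.969462, PV = 34.900630
  t = 1.0000: CF_t = 36.000000, DF = 0.939856, PV = 33.834833
  t = 1.5000: CF_t = 36.000000, DF = 0.911155, PV = 32.801583
  t = 2.0000: CF_t = 36.000000, DF = 0.883330, PV = 31.799887
  t = 2.5000: CF_t = 36.000000, DF = 0.856355, PV = 30.828780
  t = 3.0000: CF_t = 1036.000000, DF = 0.830204, PV = 860.090917
Price P = sum_t PV_t = 1024.256630
Convexity numerator sum_t t*(t + 1/m) * CF_t / (1+y/m)^(m*t + 2):
  t = 0.5000: term = 16.400792
  t = 1.0000: term = 47.699830
  t = 1.5000: term = 92.486340
  t = 2.0000: term = 149.436646
  t = 2.5000: term = 217.309713
  t = 3.0000: term = 8487.801141
Convexity = (1/P) * sum = 9011.134461 / 1024.256630 = 8.797731


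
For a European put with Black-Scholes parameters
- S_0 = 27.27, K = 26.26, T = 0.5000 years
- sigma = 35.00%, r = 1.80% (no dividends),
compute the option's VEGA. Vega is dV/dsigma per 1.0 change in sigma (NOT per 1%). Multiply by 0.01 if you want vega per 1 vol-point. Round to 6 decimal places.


Answer: Vega = 7.325890

Derivation:
d1 = 0.3126031317; d2 = 0.0651157583
phi(d1) = 0.3799183597; exp(-qT) = 1.0000000000; exp(-rT) = 0.9910403788
Vega = S * exp(-qT) * phi(d1) * sqrt(T) = 27.2700 * 1.0000000000 * 0.3799183597 * 0.7071067812 = 7.325890


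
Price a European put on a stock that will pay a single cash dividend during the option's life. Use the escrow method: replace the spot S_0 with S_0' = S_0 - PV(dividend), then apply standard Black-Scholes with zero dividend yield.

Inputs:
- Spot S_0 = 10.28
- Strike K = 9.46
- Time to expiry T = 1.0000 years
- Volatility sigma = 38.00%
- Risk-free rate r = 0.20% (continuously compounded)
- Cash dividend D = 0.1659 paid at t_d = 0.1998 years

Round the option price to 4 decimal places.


PV(D) = D * exp(-r * t_d) = 0.1659 * 0.99960048 = 0.16583372
S_0' = S_0 - PV(D) = 10.2800 - 0.16583372 = 10.11416628
d1 = (ln(S_0'/K) + (r + sigma^2/2)*T) / (sigma*sqrt(T)) = 0.37122279
d2 = d1 - sigma*sqrt(T) = -0.00877721
exp(-rT) = 0.99800200
N(-d1) = 0.35523580; N(-d2) = 0.50350156
P = K * exp(-rT) * N(-d2) - S_0' * N(-d1) = 9.4600 * 0.99800200 * 0.50350156 - 10.11416628 * 0.35523580 = 1.1607

Answer: Price = 1.1607


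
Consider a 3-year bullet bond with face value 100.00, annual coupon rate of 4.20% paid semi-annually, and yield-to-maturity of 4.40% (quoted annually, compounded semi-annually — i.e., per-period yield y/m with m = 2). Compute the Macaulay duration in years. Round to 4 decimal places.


Coupon per period c = face * coupon_rate / m = 2.100000
Periods per year m = 2; per-period yield y/m = 0.022000
Number of cashflows N = 6
Cashflows (t years, CF_t, discount factor 1/(1+y/m)^(m*t), PV):
  t = 0.5000: CF_t = 2.100000, DF = 0.978474, PV = 2.054795
  t = 1.0000: CF_t = 2.100000, DF = 0.957411, PV = 2.010562
  t = 1.5000: CF_t = 2.100000, DF = 0.936801, PV = 1.967282
  t = 2.0000: CF_t = 2.100000, DF = 0.916635, PV = 1.924933
  t = 2.5000: CF_t = 2.100000, DF = 0.896903, PV = 1.883496
  t = 3.0000: CF_t = 102.100000, DF = 0.877596, PV = 89.602550
Price P = sum_t PV_t = 99.443618
Macaulay numerator sum_t t * PV_t:
  t * PV_t at t = 0.5000: 1.027397
  t * PV_t at t = 1.0000: 2.010562
  t * PV_t at t = 1.5000: 2.950923
  t * PV_t at t = 2.0000: 3.849867
  t * PV_t at t = 2.5000: 4.708741
  t * PV_t at t = 3.0000: 268.807649
Macaulay duration D = (sum_t t * PV_t) / P = 283.355139 / 99.443618 = 2.849405

Answer: Macaulay duration = 2.8494 years


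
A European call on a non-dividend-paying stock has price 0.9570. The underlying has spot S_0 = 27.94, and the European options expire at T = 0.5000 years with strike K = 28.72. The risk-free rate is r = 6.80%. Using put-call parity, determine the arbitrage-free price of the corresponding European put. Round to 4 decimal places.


Answer: Put price = 0.7769

Derivation:
Put-call parity: C - P = S_0 * exp(-qT) - K * exp(-rT).
S_0 * exp(-qT) = 27.9400 * 1.00000000 = 27.94000000
K * exp(-rT) = 28.7200 * 0.96657150 = 27.75993361
P = C - S*exp(-qT) + K*exp(-rT)
P = 0.9570 - 27.94000000 + 27.75993361 = 0.7769


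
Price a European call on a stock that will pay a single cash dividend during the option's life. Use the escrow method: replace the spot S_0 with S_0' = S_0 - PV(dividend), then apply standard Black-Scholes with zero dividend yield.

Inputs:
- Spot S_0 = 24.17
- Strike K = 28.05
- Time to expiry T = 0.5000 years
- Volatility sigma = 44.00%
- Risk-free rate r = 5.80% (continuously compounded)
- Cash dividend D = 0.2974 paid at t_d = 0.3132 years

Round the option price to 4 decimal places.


Answer: Price = 1.7527

Derivation:
PV(D) = D * exp(-r * t_d) = 0.2974 * 0.98199840 = 0.29204632
S_0' = S_0 - PV(D) = 24.1700 - 0.29204632 = 23.87795368
d1 = (ln(S_0'/K) + (r + sigma^2/2)*T) / (sigma*sqrt(T)) = -0.26880677
d2 = d1 - sigma*sqrt(T) = -0.57993375
exp(-rT) = 0.97141646
N(d1) = 0.39403919; N(d2) = 0.28097965
C = S_0' * N(d1) - K * exp(-rT) * N(d2) = 23.87795368 * 0.39403919 - 28.0500 * 0.97141646 * 0.28097965 = 1.7527


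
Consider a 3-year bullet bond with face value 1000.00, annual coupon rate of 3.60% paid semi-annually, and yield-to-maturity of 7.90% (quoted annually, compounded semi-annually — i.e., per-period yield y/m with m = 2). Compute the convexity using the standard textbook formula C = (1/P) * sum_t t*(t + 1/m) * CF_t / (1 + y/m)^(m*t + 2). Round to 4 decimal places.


Answer: Convexity = 9.1199

Derivation:
Coupon per period c = face * coupon_rate / m = 18.000000
Periods per year m = 2; per-period yield y/m = 0.039500
Number of cashflows N = 6
Cashflows (t years, CF_t, discount factor 1/(1+y/m)^(m*t), PV):
  t = 0.5000: CF_t = 18.000000, DF = 0.962001, PV = 17.316017
  t = 1.0000: CF_t = 18.000000, DF = 0.925446, PV = 16.658025
  t = 1.5000: CF_t = 18.000000, DF = 0.890280, PV = 16.025036
  t = 2.0000: CF_t = 18.000000, DF = 0.856450, PV = 15.416100
  t = 2.5000: CF_t = 18.000000, DF = 0.823906, PV = 14.830303
  t = 3.0000: CF_t = 1018.000000, DF = 0.792598, PV = 806.864886
Price P = sum_t PV_t = 887.110369
Convexity numerator sum_t t*(t + 1/m) * CF_t / (1+y/m)^(m*t + 2):
  t = 0.5000: term = 8.012518
  t = 1.0000: term = 23.124151
  t = 1.5000: term = 44.490910
  t = 2.0000: term = 71.333831
  t = 2.5000: term = 102.934821
  t = 3.0000: term = 7840.452494
Convexity = (1/P) * sum = 8090.348725 / 887.110369 = 9.119890


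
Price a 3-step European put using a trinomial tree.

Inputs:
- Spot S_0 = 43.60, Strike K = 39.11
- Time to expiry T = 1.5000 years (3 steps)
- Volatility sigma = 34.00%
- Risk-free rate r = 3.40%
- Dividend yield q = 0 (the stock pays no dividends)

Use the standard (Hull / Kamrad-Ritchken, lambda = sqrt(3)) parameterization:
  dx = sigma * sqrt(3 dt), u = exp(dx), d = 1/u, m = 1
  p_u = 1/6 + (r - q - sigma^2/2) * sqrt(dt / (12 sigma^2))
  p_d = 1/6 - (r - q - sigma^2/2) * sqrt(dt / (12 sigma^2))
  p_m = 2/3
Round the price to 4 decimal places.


Answer: Price = V(0,0) = 3.9266

Derivation:
dt = T/N = 0.500000; dx = sigma*sqrt(3*dt) = 0.416413
u = exp(dx) = 1.516512; d = 1/u = 0.659408
p_u = 0.152378, p_m = 0.666667, p_d = 0.180955
Discount per step: exp(-r*dt) = 0.983144
Stock lattice S(k, j) with j the centered position index:
  k=0: S(0,+0) = 43.6000
  k=1: S(1,-1) = 28.7502; S(1,+0) = 43.6000; S(1,+1) = 66.1199
  k=2: S(2,-2) = 18.9581; S(2,-1) = 28.7502; S(2,+0) = 43.6000; S(2,+1) = 66.1199; S(2,+2) = 100.2717
  k=3: S(3,-3) = 12.5011; S(3,-2) = 18.9581; S(3,-1) = 28.7502; S(3,+0) = 43.6000; S(3,+1) = 66.1199; S(3,+2) = 100.2717; S(3,+3) = 152.0633
Terminal payoffs V(N, j) = max(K - S_T, 0):
  V(3,-3) = 26.608891; V(3,-2) = 20.151912; V(3,-1) = 10.359824; V(3,+0) = 0.000000; V(3,+1) = 0.000000; V(3,+2) = 0.000000; V(3,+3) = 0.000000
Backward induction: V(k, j) = exp(-r*dt) * [p_u * V(k+1, j+1) + p_m * V(k+1, j) + p_d * V(k+1, j-1)]
  V(2,-2) = exp(-r*dt) * [p_u*10.359824 + p_m*20.151912 + p_d*26.608891] = 19.494007
  V(2,-1) = exp(-r*dt) * [p_u*0.000000 + p_m*10.359824 + p_d*20.151912] = 10.375259
  V(2,+0) = exp(-r*dt) * [p_u*0.000000 + p_m*0.000000 + p_d*10.359824] = 1.843066
  V(2,+1) = exp(-r*dt) * [p_u*0.000000 + p_m*0.000000 + p_d*0.000000] = 0.000000
  V(2,+2) = exp(-r*dt) * [p_u*0.000000 + p_m*0.000000 + p_d*0.000000] = 0.000000
  V(1,-1) = exp(-r*dt) * [p_u*1.843066 + p_m*10.375259 + p_d*19.494007] = 10.544439
  V(1,+0) = exp(-r*dt) * [p_u*0.000000 + p_m*1.843066 + p_d*10.375259] = 3.053810
  V(1,+1) = exp(-r*dt) * [p_u*0.000000 + p_m*0.000000 + p_d*1.843066] = 0.327891
  V(0,+0) = exp(-r*dt) * [p_u*0.327891 + p_m*3.053810 + p_d*10.544439] = 3.926587


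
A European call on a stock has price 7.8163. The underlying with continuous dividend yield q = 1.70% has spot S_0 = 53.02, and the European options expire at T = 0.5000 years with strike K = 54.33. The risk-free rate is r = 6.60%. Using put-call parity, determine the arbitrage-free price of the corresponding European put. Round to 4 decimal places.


Put-call parity: C - P = S_0 * exp(-qT) - K * exp(-rT).
S_0 * exp(-qT) = 53.0200 * 0.99153602 = 52.57123993
K * exp(-rT) = 54.3300 * 0.96753856 = 52.56636994
P = C - S*exp(-qT) + K*exp(-rT)
P = 7.8163 - 52.57123993 + 52.56636994 = 7.8114

Answer: Put price = 7.8114


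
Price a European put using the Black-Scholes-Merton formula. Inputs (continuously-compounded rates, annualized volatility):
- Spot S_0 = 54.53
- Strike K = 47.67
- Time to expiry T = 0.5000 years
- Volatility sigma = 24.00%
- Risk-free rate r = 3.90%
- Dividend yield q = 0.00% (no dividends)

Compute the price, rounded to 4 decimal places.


Answer: Price = 0.8474

Derivation:
d1 = (ln(S/K) + (r - q + 0.5*sigma^2) * T) / (sigma * sqrt(T)) = 0.99200446
d2 = d1 - sigma * sqrt(T) = 0.82229883
exp(-rT) = 0.98068890; exp(-qT) = 1.00000000
P = K * exp(-rT) * N(-d2) - S_0 * exp(-qT) * N(-d1)
N(-d1) = 0.16059767; N(-d2) = 0.20545342
P = 47.6700 * 0.98068890 * 0.20545342 - 54.5300 * 1.00000000 * 0.16059767 = 0.8474


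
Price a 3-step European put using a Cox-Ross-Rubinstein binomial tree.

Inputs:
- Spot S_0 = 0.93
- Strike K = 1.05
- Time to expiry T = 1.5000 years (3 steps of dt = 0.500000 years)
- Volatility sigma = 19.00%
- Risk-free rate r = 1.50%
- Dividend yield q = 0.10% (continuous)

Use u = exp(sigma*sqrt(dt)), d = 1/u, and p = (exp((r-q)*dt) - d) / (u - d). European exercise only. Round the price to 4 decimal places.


Answer: Price = V(0,0) = 0.1429

Derivation:
dt = T/N = 0.500000
u = exp(sigma*sqrt(dt)) = 1.143793; d = 1/u = 0.874284
p = (exp((r-q)*dt) - d) / (u - d) = 0.492527
Discount per step: exp(-r*dt) = 0.992528
Stock lattice S(k, i) with i counting down-moves:
  k=0: S(0,0) = 0.9300
  k=1: S(1,0) = 1.0637; S(1,1) = 0.8131
  k=2: S(2,0) = 1.2167; S(2,1) = 0.9300; S(2,2) = 0.7109
  k=3: S(3,0) = 1.3916; S(3,1) = 1.0637; S(3,2) = 0.8131; S(3,3) = 0.6215
Terminal payoffs V(N, i) = max(K - S_T, 0):
  V(3,0) = 0.000000; V(3,1) = 0.000000; V(3,2) = 0.236916; V(3,3) = 0.428501
Backward induction: V(k, i) = exp(-r*dt) * [p * V(k+1, i) + (1-p) * V(k+1, i+1)].
  V(2,0) = exp(-r*dt) * [p*0.000000 + (1-p)*0.000000] = 0.000000
  V(2,1) = exp(-r*dt) * [p*0.000000 + (1-p)*0.236916] = 0.119330
  V(2,2) = exp(-r*dt) * [p*0.236916 + (1-p)*0.428501] = 0.331644
  V(1,0) = exp(-r*dt) * [p*0.000000 + (1-p)*0.119330] = 0.060104
  V(1,1) = exp(-r*dt) * [p*0.119330 + (1-p)*0.331644] = 0.225377
  V(0,0) = exp(-r*dt) * [p*0.060104 + (1-p)*0.225377] = 0.142900


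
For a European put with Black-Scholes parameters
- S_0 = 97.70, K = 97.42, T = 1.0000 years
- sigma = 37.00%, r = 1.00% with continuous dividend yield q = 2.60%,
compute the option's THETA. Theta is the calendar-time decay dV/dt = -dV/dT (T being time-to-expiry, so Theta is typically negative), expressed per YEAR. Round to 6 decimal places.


d1 = 0.1495135964; d2 = -0.2204864036
phi(d1) = 0.3945080667; exp(-qT) = 0.9743350896; exp(-rT) = 0.9900498337
Theta = -S*exp(-qT)*phi(d1)*sigma/(2*sqrt(T)) + r*K*exp(-rT)*N(-d2) - q*S*exp(-qT)*N(-d1)
N(-d1) = 0.4405741908; N(-d2) = 0.5872538199; sqrt(T) = 1.0000000000
Term 1 = -97.7000 * 0.9743350896 * 0.3945080667 * 0.3700 / (2 * 1.0000000000) = -6.9475314827
Term 2 = 0.0100 * 97.4200 * 0.9900498337 * 0.5872538199 = 0.5664101546
Term 3 = -0.0260 * 97.7000 * 0.9743350896 * 0.4405741908 = -1.0904237633
Theta = -6.9475314827 + (0.5664101546) + (-1.0904237633) = -7.471545

Answer: Theta = -7.471545


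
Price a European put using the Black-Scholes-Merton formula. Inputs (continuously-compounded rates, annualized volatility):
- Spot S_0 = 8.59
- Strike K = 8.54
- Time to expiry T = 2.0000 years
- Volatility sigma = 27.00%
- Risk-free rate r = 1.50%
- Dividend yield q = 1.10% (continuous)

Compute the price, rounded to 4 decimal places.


Answer: Price = 1.2067

Derivation:
d1 = (ln(S/K) + (r - q + 0.5*sigma^2) * T) / (sigma * sqrt(T)) = 0.22715865
d2 = d1 - sigma * sqrt(T) = -0.15467901
exp(-rT) = 0.97044553; exp(-qT) = 0.97824024
P = K * exp(-rT) * N(-d2) - S_0 * exp(-qT) * N(-d1)
N(-d1) = 0.41015019; N(-d2) = 0.56146281
P = 8.5400 * 0.97044553 * 0.56146281 - 8.5900 * 0.97824024 * 0.41015019 = 1.2067


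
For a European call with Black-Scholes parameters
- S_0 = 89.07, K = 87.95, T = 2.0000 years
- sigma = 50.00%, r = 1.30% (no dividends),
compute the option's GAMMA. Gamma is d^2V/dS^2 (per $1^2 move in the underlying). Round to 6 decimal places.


d1 = 0.4082185519; d2 = -0.2988882293
phi(d1) = 0.3670490729; exp(-qT) = 1.0000000000; exp(-rT) = 0.9743350896
Gamma = exp(-qT) * phi(d1) / (S * sigma * sqrt(T)) = 1.0000000000 * 0.3670490729 / (89.0700 * 0.5000 * 1.4142135624) = 0.005828

Answer: Gamma = 0.005828


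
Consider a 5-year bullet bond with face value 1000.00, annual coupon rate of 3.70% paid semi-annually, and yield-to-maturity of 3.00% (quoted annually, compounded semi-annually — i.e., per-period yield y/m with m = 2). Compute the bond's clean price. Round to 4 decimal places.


Coupon per period c = face * coupon_rate / m = 18.500000
Periods per year m = 2; per-period yield y/m = 0.015000
Number of cashflows N = 10
Cashflows (t years, CF_t, discount factor 1/(1+y/m)^(m*t), PV):
  t = 0.5000: CF_t = 18.500000, DF = 0.985222, PV = 18.226601
  t = 1.0000: CF_t = 18.500000, DF = 0.970662, PV = 17.957242
  t = 1.5000: CF_t = 18.500000, DF = 0.956317, PV = 17.691864
  t = 2.0000: CF_t = 18.500000, DF = 0.942184, PV = 17.430408
  t = 2.5000: CF_t = 18.500000, DF = 0.928260, PV = 17.172816
  t = 3.0000: CF_t = 18.500000, DF = 0.914542, PV = 16.919031
  t = 3.5000: CF_t = 18.500000, DF = 0.901027, PV = 16.668996
  t = 4.0000: CF_t = 18.500000, DF = 0.887711, PV = 16.422656
  t = 4.5000: CF_t = 18.500000, DF = 0.874592, PV = 16.179956
  t = 5.0000: CF_t = 1018.500000, DF = 0.861667, PV = 877.608076
Price P = sum_t PV_t = 1032.277646

Answer: Price = 1032.2776


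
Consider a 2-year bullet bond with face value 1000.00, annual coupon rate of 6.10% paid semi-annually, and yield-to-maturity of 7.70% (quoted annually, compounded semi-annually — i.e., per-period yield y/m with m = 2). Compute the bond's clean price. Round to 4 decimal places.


Coupon per period c = face * coupon_rate / m = 30.500000
Periods per year m = 2; per-period yield y/m = 0.038500
Number of cashflows N = 4
Cashflows (t years, CF_t, discount factor 1/(1+y/m)^(m*t), PV):
  t = 0.5000: CF_t = 30.500000, DF = 0.962927, PV = 29.369283
  t = 1.0000: CF_t = 30.500000, DF = 0.927229, PV = 28.280484
  t = 1.5000: CF_t = 30.500000, DF = 0.892854, PV = 27.232050
  t = 2.0000: CF_t = 1030.500000, DF = 0.859754, PV = 885.976072
Price P = sum_t PV_t = 970.857888

Answer: Price = 970.8579


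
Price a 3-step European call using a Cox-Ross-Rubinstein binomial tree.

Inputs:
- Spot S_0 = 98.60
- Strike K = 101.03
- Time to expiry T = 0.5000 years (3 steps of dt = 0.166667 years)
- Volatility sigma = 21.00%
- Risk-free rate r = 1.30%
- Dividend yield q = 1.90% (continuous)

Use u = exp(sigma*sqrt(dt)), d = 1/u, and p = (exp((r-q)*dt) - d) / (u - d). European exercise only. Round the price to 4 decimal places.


Answer: Price = V(0,0) = 5.0272

Derivation:
dt = T/N = 0.166667
u = exp(sigma*sqrt(dt)) = 1.089514; d = 1/u = 0.917840
p = (exp((r-q)*dt) - d) / (u - d) = 0.472758
Discount per step: exp(-r*dt) = 0.997836
Stock lattice S(k, i) with i counting down-moves:
  k=0: S(0,0) = 98.6000
  k=1: S(1,0) = 107.4261; S(1,1) = 90.4990
  k=2: S(2,0) = 117.0423; S(2,1) = 98.6000; S(2,2) = 83.0636
  k=3: S(3,0) = 127.5193; S(3,1) = 107.4261; S(3,2) = 90.4990; S(3,3) = 76.2391
Terminal payoffs V(N, i) = max(S_T - K, 0):
  V(3,0) = 26.489295; V(3,1) = 6.396125; V(3,2) = 0.000000; V(3,3) = 0.000000
Backward induction: V(k, i) = exp(-r*dt) * [p * V(k+1, i) + (1-p) * V(k+1, i+1)].
  V(2,0) = exp(-r*dt) * [p*26.489295 + (1-p)*6.396125] = 15.860929
  V(2,1) = exp(-r*dt) * [p*6.396125 + (1-p)*0.000000] = 3.017275
  V(2,2) = exp(-r*dt) * [p*0.000000 + (1-p)*0.000000] = 0.000000
  V(1,0) = exp(-r*dt) * [p*15.860929 + (1-p)*3.017275] = 9.069544
  V(1,1) = exp(-r*dt) * [p*3.017275 + (1-p)*0.000000] = 1.423354
  V(0,0) = exp(-r*dt) * [p*9.069544 + (1-p)*1.423354] = 5.027247


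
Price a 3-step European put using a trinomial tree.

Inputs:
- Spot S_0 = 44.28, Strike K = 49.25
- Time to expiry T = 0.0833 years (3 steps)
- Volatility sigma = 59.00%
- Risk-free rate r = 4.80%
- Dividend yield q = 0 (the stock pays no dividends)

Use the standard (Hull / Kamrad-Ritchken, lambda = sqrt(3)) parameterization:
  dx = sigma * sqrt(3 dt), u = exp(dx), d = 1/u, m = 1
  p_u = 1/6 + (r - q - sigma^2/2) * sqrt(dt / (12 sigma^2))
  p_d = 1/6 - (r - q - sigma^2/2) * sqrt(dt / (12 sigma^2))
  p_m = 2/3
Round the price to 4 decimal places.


Answer: Price = V(0,0) = 6.2181

Derivation:
dt = T/N = 0.027767; dx = sigma*sqrt(3*dt) = 0.170284
u = exp(dx) = 1.185642; d = 1/u = 0.843425
p_u = 0.156390, p_m = 0.666667, p_d = 0.176944
Discount per step: exp(-r*dt) = 0.998668
Stock lattice S(k, j) with j the centered position index:
  k=0: S(0,+0) = 44.2800
  k=1: S(1,-1) = 37.3469; S(1,+0) = 44.2800; S(1,+1) = 52.5002
  k=2: S(2,-2) = 31.4993; S(2,-1) = 37.3469; S(2,+0) = 44.2800; S(2,+1) = 52.5002; S(2,+2) = 62.2465
  k=3: S(3,-3) = 26.5673; S(3,-2) = 31.4993; S(3,-1) = 37.3469; S(3,+0) = 44.2800; S(3,+1) = 52.5002; S(3,+2) = 62.2465; S(3,+3) = 73.8020
Terminal payoffs V(N, j) = max(K - S_T, 0):
  V(3,-3) = 22.682722; V(3,-2) = 17.750723; V(3,-1) = 11.903140; V(3,+0) = 4.970000; V(3,+1) = 0.000000; V(3,+2) = 0.000000; V(3,+3) = 0.000000
Backward induction: V(k, j) = exp(-r*dt) * [p_u * V(k+1, j+1) + p_m * V(k+1, j) + p_d * V(k+1, j-1)]
  V(2,-2) = exp(-r*dt) * [p_u*11.903140 + p_m*17.750723 + p_d*22.682722] = 17.685320
  V(2,-1) = exp(-r*dt) * [p_u*4.970000 + p_m*11.903140 + p_d*17.750723] = 11.837772
  V(2,+0) = exp(-r*dt) * [p_u*0.000000 + p_m*4.970000 + p_d*11.903140] = 5.412299
  V(2,+1) = exp(-r*dt) * [p_u*0.000000 + p_m*0.000000 + p_d*4.970000] = 0.878238
  V(2,+2) = exp(-r*dt) * [p_u*0.000000 + p_m*0.000000 + p_d*0.000000] = 0.000000
  V(1,-1) = exp(-r*dt) * [p_u*5.412299 + p_m*11.837772 + p_d*17.685320] = 11.851773
  V(1,+0) = exp(-r*dt) * [p_u*0.878238 + p_m*5.412299 + p_d*11.837772] = 5.832386
  V(1,+1) = exp(-r*dt) * [p_u*0.000000 + p_m*0.878238 + p_d*5.412299] = 1.541108
  V(0,+0) = exp(-r*dt) * [p_u*1.541108 + p_m*5.832386 + p_d*11.851773] = 6.218073


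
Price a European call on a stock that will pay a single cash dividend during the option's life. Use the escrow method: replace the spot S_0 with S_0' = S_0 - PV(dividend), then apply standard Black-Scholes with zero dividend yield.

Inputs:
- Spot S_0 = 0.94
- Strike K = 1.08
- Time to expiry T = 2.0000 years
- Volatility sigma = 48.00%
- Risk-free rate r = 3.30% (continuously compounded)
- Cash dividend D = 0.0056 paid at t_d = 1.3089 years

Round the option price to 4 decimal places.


PV(D) = D * exp(-r * t_d) = 0.0056 * 0.95772586 = 0.00536326
S_0' = S_0 - PV(D) = 0.9400 - 0.00536326 = 0.93463674
d1 = (ln(S_0'/K) + (r + sigma^2/2)*T) / (sigma*sqrt(T)) = 0.22368382
d2 = d1 - sigma*sqrt(T) = -0.45513869
exp(-rT) = 0.93613086
N(d1) = 0.58849833; N(d2) = 0.32450473
C = S_0' * N(d1) - K * exp(-rT) * N(d2) = 0.93463674 * 0.58849833 - 1.0800 * 0.93613086 * 0.32450473 = 0.2220

Answer: Price = 0.2220


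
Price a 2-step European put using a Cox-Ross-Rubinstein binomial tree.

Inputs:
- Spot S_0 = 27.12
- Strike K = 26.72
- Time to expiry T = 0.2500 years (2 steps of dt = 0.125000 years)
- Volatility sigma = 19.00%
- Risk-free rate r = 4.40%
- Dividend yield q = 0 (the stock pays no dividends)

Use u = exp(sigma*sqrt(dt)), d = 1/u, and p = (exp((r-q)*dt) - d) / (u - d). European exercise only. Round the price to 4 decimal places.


Answer: Price = V(0,0) = 0.6737

Derivation:
dt = T/N = 0.125000
u = exp(sigma*sqrt(dt)) = 1.069483; d = 1/u = 0.935031
p = (exp((r-q)*dt) - d) / (u - d) = 0.524232
Discount per step: exp(-r*dt) = 0.994515
Stock lattice S(k, i) with i counting down-moves:
  k=0: S(0,0) = 27.1200
  k=1: S(1,0) = 29.0044; S(1,1) = 25.3581
  k=2: S(2,0) = 31.0197; S(2,1) = 27.1200; S(2,2) = 23.7106
Terminal payoffs V(N, i) = max(K - S_T, 0):
  V(2,0) = 0.000000; V(2,1) = 0.000000; V(2,2) = 3.009424
Backward induction: V(k, i) = exp(-r*dt) * [p * V(k+1, i) + (1-p) * V(k+1, i+1)].
  V(1,0) = exp(-r*dt) * [p*0.000000 + (1-p)*0.000000] = 0.000000
  V(1,1) = exp(-r*dt) * [p*0.000000 + (1-p)*3.009424] = 1.423934
  V(0,0) = exp(-r*dt) * [p*0.000000 + (1-p)*1.423934] = 0.673746


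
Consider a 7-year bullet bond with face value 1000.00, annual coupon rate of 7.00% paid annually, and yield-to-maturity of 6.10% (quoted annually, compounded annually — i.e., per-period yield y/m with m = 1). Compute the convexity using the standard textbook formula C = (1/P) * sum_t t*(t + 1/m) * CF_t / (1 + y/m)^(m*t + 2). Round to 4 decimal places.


Coupon per period c = face * coupon_rate / m = 70.000000
Periods per year m = 1; per-period yield y/m = 0.061000
Number of cashflows N = 7
Cashflows (t years, CF_t, discount factor 1/(1+y/m)^(m*t), PV):
  t = 1.0000: CF_t = 70.000000, DF = 0.942507, PV = 65.975495
  t = 2.0000: CF_t = 70.000000, DF = 0.888320, PV = 62.182370
  t = 3.0000: CF_t = 70.000000, DF = 0.837247, PV = 58.607323
  t = 4.0000: CF_t = 70.000000, DF = 0.789112, PV = 55.237817
  t = 5.0000: CF_t = 70.000000, DF = 0.743743, PV = 52.062033
  t = 6.0000: CF_t = 70.000000, DF = 0.700983, PV = 49.068834
  t = 7.0000: CF_t = 1070.000000, DF = 0.660682, PV = 706.929476
Price P = sum_t PV_t = 1050.063348
Convexity numerator sum_t t*(t + 1/m) * CF_t / (1+y/m)^(m*t + 2):
  t = 1.0000: term = 117.214647
  t = 2.0000: term = 331.426900
  t = 3.0000: term = 624.744392
  t = 4.0000: term = 981.376676
  t = 5.0000: term = 1387.431682
  t = 6.0000: term = 1830.729835
  t = 7.0000: term = 35166.840330
Convexity = (1/P) * sum = 40439.764463 / 1050.063348 = 38.511738

Answer: Convexity = 38.5117


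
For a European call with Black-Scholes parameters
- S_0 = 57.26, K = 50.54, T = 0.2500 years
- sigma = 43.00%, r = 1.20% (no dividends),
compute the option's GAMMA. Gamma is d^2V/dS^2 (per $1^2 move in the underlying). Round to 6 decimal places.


Answer: Gamma = 0.025327

Derivation:
d1 = 0.7020916173; d2 = 0.4870916173
phi(d1) = 0.3117964049; exp(-qT) = 1.0000000000; exp(-rT) = 0.9970044955
Gamma = exp(-qT) * phi(d1) / (S * sigma * sqrt(T)) = 1.0000000000 * 0.3117964049 / (57.2600 * 0.4300 * 0.5000000000) = 0.025327


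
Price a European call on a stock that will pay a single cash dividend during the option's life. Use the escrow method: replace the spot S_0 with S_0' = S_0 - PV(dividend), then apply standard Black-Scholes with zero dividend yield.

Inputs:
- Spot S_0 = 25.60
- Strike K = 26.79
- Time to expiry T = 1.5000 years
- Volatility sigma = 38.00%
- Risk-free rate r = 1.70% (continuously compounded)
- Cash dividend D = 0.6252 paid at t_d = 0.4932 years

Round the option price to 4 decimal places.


PV(D) = D * exp(-r * t_d) = 0.6252 * 0.99165065 = 0.61997999
S_0' = S_0 - PV(D) = 25.6000 - 0.61997999 = 24.98002001
d1 = (ln(S_0'/K) + (r + sigma^2/2)*T) / (sigma*sqrt(T)) = 0.13718780
d2 = d1 - sigma*sqrt(T) = -0.32821525
exp(-rT) = 0.97482238
N(d1) = 0.55455882; N(d2) = 0.37137446
C = S_0' * N(d1) - K * exp(-rT) * N(d2) = 24.98002001 * 0.55455882 - 26.7900 * 0.97482238 * 0.37137446 = 4.1543

Answer: Price = 4.1543


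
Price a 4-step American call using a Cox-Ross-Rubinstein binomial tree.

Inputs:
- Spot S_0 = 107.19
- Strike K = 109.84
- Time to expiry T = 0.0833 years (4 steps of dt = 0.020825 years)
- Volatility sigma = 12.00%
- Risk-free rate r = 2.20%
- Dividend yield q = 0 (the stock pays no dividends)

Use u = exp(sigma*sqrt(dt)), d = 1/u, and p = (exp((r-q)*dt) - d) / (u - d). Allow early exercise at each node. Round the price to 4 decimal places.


dt = T/N = 0.020825
u = exp(sigma*sqrt(dt)) = 1.017468; d = 1/u = 0.982832
p = (exp((r-q)*dt) - d) / (u - d) = 0.508902
Discount per step: exp(-r*dt) = 0.999542
Stock lattice S(k, i) with i counting down-moves:
  k=0: S(0,0) = 107.1900
  k=1: S(1,0) = 109.0624; S(1,1) = 105.3498
  k=2: S(2,0) = 110.9675; S(2,1) = 107.1900; S(2,2) = 103.5411
  k=3: S(3,0) = 112.9058; S(3,1) = 109.0624; S(3,2) = 105.3498; S(3,3) = 101.7635
  k=4: S(4,0) = 114.8781; S(4,1) = 110.9675; S(4,2) = 107.1900; S(4,3) = 103.5411; S(4,4) = 100.0165
Terminal payoffs V(N, i) = max(S_T - K, 0):
  V(4,0) = 5.038050; V(4,1) = 1.127465; V(4,2) = 0.000000; V(4,3) = 0.000000; V(4,4) = 0.000000
Backward induction: V(k, i) = exp(-r*dt) * [p * V(k+1, i) + (1-p) * V(k+1, i+1)]; then take max(V_cont, immediate exercise) for American.
  V(3,0) = exp(-r*dt) * [p*5.038050 + (1-p)*1.127465] = 3.116140; exercise = 3.065828; V(3,0) = max -> 3.116140
  V(3,1) = exp(-r*dt) * [p*1.127465 + (1-p)*0.000000] = 0.573506; exercise = 0.000000; V(3,1) = max -> 0.573506
  V(3,2) = exp(-r*dt) * [p*0.000000 + (1-p)*0.000000] = 0.000000; exercise = 0.000000; V(3,2) = max -> 0.000000
  V(3,3) = exp(-r*dt) * [p*0.000000 + (1-p)*0.000000] = 0.000000; exercise = 0.000000; V(3,3) = max -> 0.000000
  V(2,0) = exp(-r*dt) * [p*3.116140 + (1-p)*0.573506] = 1.866601; exercise = 1.127465; V(2,0) = max -> 1.866601
  V(2,1) = exp(-r*dt) * [p*0.573506 + (1-p)*0.000000] = 0.291724; exercise = 0.000000; V(2,1) = max -> 0.291724
  V(2,2) = exp(-r*dt) * [p*0.000000 + (1-p)*0.000000] = 0.000000; exercise = 0.000000; V(2,2) = max -> 0.000000
  V(1,0) = exp(-r*dt) * [p*1.866601 + (1-p)*0.291724] = 1.092681; exercise = 0.000000; V(1,0) = max -> 1.092681
  V(1,1) = exp(-r*dt) * [p*0.291724 + (1-p)*0.000000] = 0.148391; exercise = 0.000000; V(1,1) = max -> 0.148391
  V(0,0) = exp(-r*dt) * [p*1.092681 + (1-p)*0.148391] = 0.628653; exercise = 0.000000; V(0,0) = max -> 0.628653

Answer: Price = V(0,0) = 0.6287
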